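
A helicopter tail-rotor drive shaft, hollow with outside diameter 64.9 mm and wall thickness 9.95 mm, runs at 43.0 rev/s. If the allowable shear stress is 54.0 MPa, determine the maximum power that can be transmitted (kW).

J = π(d_o⁴ − d_i⁴)/32 = π(0.0649⁴ − 0.0450⁴)/32 = 1.339×10^-6 m⁴.
T_max = τ_allow·J/r = 5.40×10^7 × 1.339×10^-6 / 0.0324 = 2228 N·m.
ω = 2π·43.0 = 270.2 rad/s, so P_max = T_max·ω = 6.021×10^5 W.

602 kW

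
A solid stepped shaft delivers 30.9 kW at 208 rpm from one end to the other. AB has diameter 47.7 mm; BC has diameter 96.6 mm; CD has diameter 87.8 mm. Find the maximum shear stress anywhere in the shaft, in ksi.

ω = 2π·208/60 = 21.78 rad/s, so T = P/ω = 30.9×10³ / 21.78 = 1419 N·m.
Under the same torque, τ_max = 16T/(πd³) is largest where d is smallest — segment AB (d = 47.7 mm).
τ_max = 16·1419/(π·(0.0477)³) = 6.657×10^7 Pa.

9.66 ksi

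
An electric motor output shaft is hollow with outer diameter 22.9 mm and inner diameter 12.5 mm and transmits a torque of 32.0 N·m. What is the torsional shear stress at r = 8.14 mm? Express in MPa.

J = π(d_o⁴ − d_i⁴)/32 = π(0.0229⁴ − 0.0125⁴)/32 = 2.460×10^-8 m⁴.
Shear stress varies linearly with radius: τ = T·r/J = 32.00 × 0.00814 / 2.460×10^-8 = 1.059×10^7 Pa.

10.6 MPa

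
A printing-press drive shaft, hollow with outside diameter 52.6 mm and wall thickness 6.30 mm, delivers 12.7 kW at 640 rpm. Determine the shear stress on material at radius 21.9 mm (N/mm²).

ω = 2π·640/60 = 67.02 rad/s, so T = P/ω = 12.7×10³ / 67.02 = 189.5 N·m.
J = π(d_o⁴ − d_i⁴)/32 = π(0.0526⁴ − 0.0400⁴)/32 = 5.002×10^-7 m⁴.
Shear stress varies linearly with radius: τ = T·r/J = 189.5 × 0.0219 / 5.002×10^-7 = 8.297×10^6 Pa.

8.30 N/mm²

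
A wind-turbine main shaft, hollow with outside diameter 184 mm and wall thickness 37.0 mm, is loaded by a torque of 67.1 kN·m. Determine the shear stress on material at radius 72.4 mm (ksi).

7.18 ksi

J = π(d_o⁴ − d_i⁴)/32 = π(0.184⁴ − 0.110⁴)/32 = 9.816×10^-5 m⁴.
Shear stress varies linearly with radius: τ = T·r/J = 67100 × 0.0724 / 9.816×10^-5 = 4.949×10^7 Pa.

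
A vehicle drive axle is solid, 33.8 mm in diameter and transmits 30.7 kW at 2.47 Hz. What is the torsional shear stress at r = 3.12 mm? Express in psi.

6990 psi

ω = 2π·2.47 = 15.52 rad/s, so T = P/ω = 30.7×10³ / 15.52 = 1978 N·m.
J = πd⁴/32 = π(0.0338)⁴/32 = 1.281×10^-7 m⁴.
Shear stress varies linearly with radius: τ = T·r/J = 1978 × 0.00312 / 1.281×10^-7 = 4.817×10^7 Pa.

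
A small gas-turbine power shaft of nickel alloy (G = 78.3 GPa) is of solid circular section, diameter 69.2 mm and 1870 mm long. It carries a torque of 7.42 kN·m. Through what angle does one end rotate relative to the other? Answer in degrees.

J = πd⁴/32 = π(0.0692)⁴/32 = 2.251×10^-6 m⁴.
θ = T·L/(G·J) = 7420 × 1.87 / (78.3×10⁹ × 2.251×10^-6) = 0.07872 rad.

4.51°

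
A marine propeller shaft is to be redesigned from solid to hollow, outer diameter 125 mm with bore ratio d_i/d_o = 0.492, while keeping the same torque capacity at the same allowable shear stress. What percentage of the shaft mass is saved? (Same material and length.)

Equal τ_max and T ⇒ the solid shaft needs d_s³ = d_o³(1−k⁴), so d_s = 125·(1−0.492⁴)^(1/3) = 122.5 mm.
Area ratio A_h/A_s = d_o²(1−k²)/d_s² = (1−k²)/(1−k⁴)^(2/3) = 0.7891.
Mass saving = 1 − 0.7891 = 21.1 %.

21.1 %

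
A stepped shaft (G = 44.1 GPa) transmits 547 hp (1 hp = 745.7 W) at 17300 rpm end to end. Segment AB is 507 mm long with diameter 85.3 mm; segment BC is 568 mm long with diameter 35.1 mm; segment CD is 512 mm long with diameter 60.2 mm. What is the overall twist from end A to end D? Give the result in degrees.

1.26°

ω = 2π·17300/60 = 1812 rad/s, so T = P/ω = 547×745.7 / 1812 = 225.2 N·m.
J_AB = π(0.0853)⁴/32 = 5.20×10^-6 m⁴; J_BC = π(0.0351)⁴/32 = 1.49×10^-7 m⁴; J_CD = π(0.0602)⁴/32 = 1.29×10^-6 m⁴.
θ = (T/G)·Σ L_i/J_i = (225.2/44.1×10⁹)·(0.507/5.20×10^-6 + 0.568/1.49×10^-7 + 0.512/1.29×10^-6) = 0.02199 rad.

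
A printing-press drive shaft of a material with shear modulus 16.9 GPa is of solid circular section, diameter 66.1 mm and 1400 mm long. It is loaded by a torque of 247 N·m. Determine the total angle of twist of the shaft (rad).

0.0109 rad

J = πd⁴/32 = π(0.0661)⁴/32 = 1.874×10^-6 m⁴.
θ = T·L/(G·J) = 247.0 × 1.40 / (16.9×10⁹ × 1.874×10^-6) = 0.01092 rad.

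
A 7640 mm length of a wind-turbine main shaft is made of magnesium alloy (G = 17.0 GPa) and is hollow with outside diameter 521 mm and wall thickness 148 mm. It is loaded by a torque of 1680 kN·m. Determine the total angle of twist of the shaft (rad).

0.108 rad

J = π(d_o⁴ − d_i⁴)/32 = π(0.521⁴ − 0.225⁴)/32 = 6.982×10^-3 m⁴.
θ = T·L/(G·J) = 1.680e6 × 7.64 / (17.0×10⁹ × 6.982×10^-3) = 0.1081 rad.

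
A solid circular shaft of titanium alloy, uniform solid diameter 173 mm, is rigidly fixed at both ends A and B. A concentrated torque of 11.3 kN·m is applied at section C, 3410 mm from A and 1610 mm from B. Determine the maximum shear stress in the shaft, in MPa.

7.55 MPa

With uniform GJ and both ends fixed, compatibility θ_AC = θ_CB gives T_A·a = T_B·b, together with T_A + T_B = T₀.
T_A = T₀·b/(a+b) = 11300·1610/5020 = 3624 N·m; T_B = 7676 N·m.
τ in each portion: τ_AC = 3.56×10^6 Pa, τ_CB = 7.55×10^6 Pa; maximum is in CB.
τ_max = T_CB·r/J = 7676·0.0865/8.79×10^-5 = 7.550×10^6 Pa.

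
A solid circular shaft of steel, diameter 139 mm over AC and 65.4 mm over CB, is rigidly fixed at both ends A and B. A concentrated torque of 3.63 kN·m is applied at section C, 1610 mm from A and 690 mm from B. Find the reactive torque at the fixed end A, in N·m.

3260 N·m

Compatibility: T_A·a/J_AC = T_B·b/J_CB with T_A + T_B = T₀.
J_AC = 3.66×10^-5 m⁴, J_CB = 1.80×10^-6 m⁴, so T_A = T₀·(J_AC/a)/((J_AC/a)+(J_CB/b)) = 3258 N·m, T_B = 372.5 N·m.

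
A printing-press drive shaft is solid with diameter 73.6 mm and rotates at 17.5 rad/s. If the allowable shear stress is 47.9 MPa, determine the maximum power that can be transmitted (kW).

65.6 kW

J = πd⁴/32 = π(0.0736)⁴/32 = 2.881×10^-6 m⁴.
T_max = τ_allow·J/r = 4.79×10^7 × 2.881×10^-6 / 0.0368 = 3750 N·m.
ω = 17.5 rad/s, so P_max = T_max·ω = 6.562×10^4 W.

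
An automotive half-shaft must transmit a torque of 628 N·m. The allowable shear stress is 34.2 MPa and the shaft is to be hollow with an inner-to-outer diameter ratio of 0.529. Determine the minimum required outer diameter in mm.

For a hollow shaft with d_i/d_o = 0.529: τ_max = 16T/(π d_o³ (1−k⁴)), so d_o = [16T/(π τ_allow (1−k⁴))]^(1/3) = [16·628.0/(π·3.42×10^7·0.9217)]^(1/3) = 0.04664 m.

46.6 mm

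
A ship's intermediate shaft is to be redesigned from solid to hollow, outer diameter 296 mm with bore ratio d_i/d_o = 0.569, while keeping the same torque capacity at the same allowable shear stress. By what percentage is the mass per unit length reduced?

Equal τ_max and T ⇒ the solid shaft needs d_s³ = d_o³(1−k⁴), so d_s = 296·(1−0.569⁴)^(1/3) = 285.3 mm.
Area ratio A_h/A_s = d_o²(1−k²)/d_s² = (1−k²)/(1−k⁴)^(2/3) = 0.7280.
Mass saving = 1 − 0.7280 = 27.2 %.

27.2 %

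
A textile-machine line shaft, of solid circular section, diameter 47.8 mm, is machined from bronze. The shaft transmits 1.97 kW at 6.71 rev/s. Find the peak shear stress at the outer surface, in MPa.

ω = 2π·6.71 = 42.16 rad/s, so T = P/ω = 1.97×10³ / 42.16 = 46.73 N·m.
J = πd⁴/32 = π(0.0478)⁴/32 = 5.125×10^-7 m⁴.
τ_max = T·r/J = 46.73 × 0.0239 / 5.125×10^-7 = 2.179×10^6 Pa.

2.18 MPa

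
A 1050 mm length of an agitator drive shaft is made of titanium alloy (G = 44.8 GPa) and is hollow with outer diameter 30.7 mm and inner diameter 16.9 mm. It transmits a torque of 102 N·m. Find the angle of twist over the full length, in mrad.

30.2 mrad

J = π(d_o⁴ − d_i⁴)/32 = π(0.0307⁴ − 0.0169⁴)/32 = 7.920×10^-8 m⁴.
θ = T·L/(G·J) = 102.0 × 1.05 / (44.8×10⁹ × 7.920×10^-8) = 0.03019 rad.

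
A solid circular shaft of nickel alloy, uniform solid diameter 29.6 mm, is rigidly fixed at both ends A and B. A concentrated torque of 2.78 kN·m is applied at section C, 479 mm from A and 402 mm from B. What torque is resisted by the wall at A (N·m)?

1270 N·m

With uniform GJ and both ends fixed, compatibility θ_AC = θ_CB gives T_A·a = T_B·b, together with T_A + T_B = T₀.
T_A = T₀·b/(a+b) = 2780·402/881.0 = 1269 N·m; T_B = 1511 N·m.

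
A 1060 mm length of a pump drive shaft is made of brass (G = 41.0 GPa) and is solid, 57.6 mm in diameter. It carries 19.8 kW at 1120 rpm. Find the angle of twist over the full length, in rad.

0.00404 rad

ω = 2π·1120/60 = 117.3 rad/s, so T = P/ω = 19.8×10³ / 117.3 = 168.8 N·m.
J = πd⁴/32 = π(0.0576)⁴/32 = 1.081×10^-6 m⁴.
θ = T·L/(G·J) = 168.8 × 1.06 / (41.0×10⁹ × 1.081×10^-6) = 4.039×10^-3 rad.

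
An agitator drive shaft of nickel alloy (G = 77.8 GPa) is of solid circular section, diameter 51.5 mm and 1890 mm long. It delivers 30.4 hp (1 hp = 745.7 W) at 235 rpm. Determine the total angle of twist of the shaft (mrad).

32.4 mrad

ω = 2π·235/60 = 24.61 rad/s, so T = P/ω = 30.4×745.7 / 24.61 = 921.2 N·m.
J = πd⁴/32 = π(0.0515)⁴/32 = 6.906×10^-7 m⁴.
θ = T·L/(G·J) = 921.2 × 1.89 / (77.8×10⁹ × 6.906×10^-7) = 0.03240 rad.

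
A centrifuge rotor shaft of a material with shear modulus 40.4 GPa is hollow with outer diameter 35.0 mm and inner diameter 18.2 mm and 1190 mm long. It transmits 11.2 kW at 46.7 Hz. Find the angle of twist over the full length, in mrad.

ω = 2π·46.7 = 293.4 rad/s, so T = P/ω = 11.2×10³ / 293.4 = 38.17 N·m.
J = π(d_o⁴ − d_i⁴)/32 = π(0.0350⁴ − 0.0182⁴)/32 = 1.366×10^-7 m⁴.
θ = T·L/(G·J) = 38.17 × 1.19 / (40.4×10⁹ × 1.366×10^-7) = 8.234×10^-3 rad.

8.23 mrad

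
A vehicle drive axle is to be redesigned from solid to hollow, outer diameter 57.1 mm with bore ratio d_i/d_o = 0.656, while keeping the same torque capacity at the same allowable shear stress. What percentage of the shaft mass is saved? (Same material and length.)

Equal τ_max and T ⇒ the solid shaft needs d_s³ = d_o³(1−k⁴), so d_s = 57.1·(1−0.656⁴)^(1/3) = 53.33 mm.
Area ratio A_h/A_s = d_o²(1−k²)/d_s² = (1−k²)/(1−k⁴)^(2/3) = 0.6530.
Mass saving = 1 − 0.6530 = 34.7 %.

34.7 %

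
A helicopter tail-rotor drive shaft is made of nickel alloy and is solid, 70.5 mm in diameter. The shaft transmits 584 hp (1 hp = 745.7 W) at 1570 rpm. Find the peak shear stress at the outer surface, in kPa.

38500 kPa

ω = 2π·1570/60 = 164.4 rad/s, so T = P/ω = 584×745.7 / 164.4 = 2649 N·m.
J = πd⁴/32 = π(0.0705)⁴/32 = 2.425×10^-6 m⁴.
τ_max = T·r/J = 2649 × 0.0352 / 2.425×10^-6 = 3.850×10^7 Pa.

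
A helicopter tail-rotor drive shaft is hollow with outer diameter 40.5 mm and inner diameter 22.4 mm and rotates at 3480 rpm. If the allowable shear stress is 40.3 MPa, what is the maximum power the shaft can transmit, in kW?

174 kW

J = π(d_o⁴ − d_i⁴)/32 = π(0.0405⁴ − 0.0224⁴)/32 = 2.394×10^-7 m⁴.
T_max = τ_allow·J/r = 4.03×10^7 × 2.394×10^-7 / 0.0203 = 476.5 N·m.
ω = 2π·3480/60 = 364.4 rad/s, so P_max = T_max·ω = 1.736×10^5 W.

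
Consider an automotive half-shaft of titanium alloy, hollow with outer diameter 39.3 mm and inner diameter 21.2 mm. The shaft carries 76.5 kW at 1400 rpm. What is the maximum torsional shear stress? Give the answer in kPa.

ω = 2π·1400/60 = 146.6 rad/s, so T = P/ω = 76.5×10³ / 146.6 = 521.8 N·m.
J = π(d_o⁴ − d_i⁴)/32 = π(0.0393⁴ − 0.0212⁴)/32 = 2.144×10^-7 m⁴.
τ_max = T·r/J = 521.8 × 0.0196 / 2.144×10^-7 = 4.783×10^7 Pa.

47800 kPa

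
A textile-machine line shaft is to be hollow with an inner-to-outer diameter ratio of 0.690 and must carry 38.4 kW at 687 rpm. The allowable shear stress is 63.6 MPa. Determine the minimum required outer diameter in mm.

ω = 2π·687/60 = 71.94 rad/s, so T = P/ω = 38.4×10³ / 71.94 = 533.8 N·m.
For a hollow shaft with d_i/d_o = 0.690: τ_max = 16T/(π d_o³ (1−k⁴)), so d_o = [16T/(π τ_allow (1−k⁴))]^(1/3) = [16·533.8/(π·6.36×10^7·0.7733)]^(1/3) = 0.03809 m.

38.1 mm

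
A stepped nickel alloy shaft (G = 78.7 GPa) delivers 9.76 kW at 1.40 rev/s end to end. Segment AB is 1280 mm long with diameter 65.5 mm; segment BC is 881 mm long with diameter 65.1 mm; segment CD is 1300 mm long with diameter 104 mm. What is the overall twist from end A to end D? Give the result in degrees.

ω = 2π·1.40 = 8.796 rad/s, so T = P/ω = 9.76×10³ / 8.796 = 1110 N·m.
J_AB = π(0.0655)⁴/32 = 1.81×10^-6 m⁴; J_BC = π(0.0651)⁴/32 = 1.76×10^-6 m⁴; J_CD = π(0.104)⁴/32 = 1.15×10^-5 m⁴.
θ = (T/G)·Σ L_i/J_i = (1110/78.7×10⁹)·(1.28/1.81×10^-6 + 0.881/1.76×10^-6 + 1.30/1.15×10^-5) = 0.01863 rad.

1.07°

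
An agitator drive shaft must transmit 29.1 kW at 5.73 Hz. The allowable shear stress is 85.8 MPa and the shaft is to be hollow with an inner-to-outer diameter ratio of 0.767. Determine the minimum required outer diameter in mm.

41.9 mm

ω = 2π·5.73 = 36.00 rad/s, so T = P/ω = 29.1×10³ / 36.00 = 808.3 N·m.
For a hollow shaft with d_i/d_o = 0.767: τ_max = 16T/(π d_o³ (1−k⁴)), so d_o = [16T/(π τ_allow (1−k⁴))]^(1/3) = [16·808.3/(π·8.58×10^7·0.6539)]^(1/3) = 0.04186 m.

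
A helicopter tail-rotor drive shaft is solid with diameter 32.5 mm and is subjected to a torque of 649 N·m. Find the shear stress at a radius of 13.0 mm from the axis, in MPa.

J = πd⁴/32 = π(0.0325)⁴/32 = 1.095×10^-7 m⁴.
Shear stress varies linearly with radius: τ = T·r/J = 649.0 × 0.0130 / 1.095×10^-7 = 7.703×10^7 Pa.

77.0 MPa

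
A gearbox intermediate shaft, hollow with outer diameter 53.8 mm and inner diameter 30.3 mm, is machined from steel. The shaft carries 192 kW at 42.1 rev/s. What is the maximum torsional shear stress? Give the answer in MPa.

ω = 2π·42.1 = 264.5 rad/s, so T = P/ω = 192×10³ / 264.5 = 725.8 N·m.
J = π(d_o⁴ − d_i⁴)/32 = π(0.0538⁴ − 0.0303⁴)/32 = 7.397×10^-7 m⁴.
τ_max = T·r/J = 725.8 × 0.0269 / 7.397×10^-7 = 2.639×10^7 Pa.

26.4 MPa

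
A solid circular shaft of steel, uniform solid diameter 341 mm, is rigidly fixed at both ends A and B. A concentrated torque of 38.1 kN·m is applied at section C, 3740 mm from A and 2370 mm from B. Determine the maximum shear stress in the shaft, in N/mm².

With uniform GJ and both ends fixed, compatibility θ_AC = θ_CB gives T_A·a = T_B·b, together with T_A + T_B = T₀.
T_A = T₀·b/(a+b) = 38100·2370/6110 = 14780 N·m; T_B = 23320 N·m.
τ in each portion: τ_AC = 1.90×10^6 Pa, τ_CB = 3.00×10^6 Pa; maximum is in CB.
τ_max = T_CB·r/J = 23320·0.171/1.33×10^-3 = 2.995×10^6 Pa.

3.00 N/mm²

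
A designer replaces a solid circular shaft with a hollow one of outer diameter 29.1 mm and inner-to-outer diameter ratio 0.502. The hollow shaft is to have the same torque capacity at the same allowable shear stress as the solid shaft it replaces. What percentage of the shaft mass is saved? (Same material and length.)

Equal τ_max and T ⇒ the solid shaft needs d_s³ = d_o³(1−k⁴), so d_s = 29.1·(1−0.502⁴)^(1/3) = 28.47 mm.
Area ratio A_h/A_s = d_o²(1−k²)/d_s² = (1−k²)/(1−k⁴)^(2/3) = 0.7814.
Mass saving = 1 − 0.7814 = 21.9 %.

21.9 %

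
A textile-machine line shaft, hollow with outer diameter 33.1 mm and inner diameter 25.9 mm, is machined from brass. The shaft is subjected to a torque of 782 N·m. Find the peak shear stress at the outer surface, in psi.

J = π(d_o⁴ − d_i⁴)/32 = π(0.0331⁴ − 0.0259⁴)/32 = 7.367×10^-8 m⁴.
τ_max = T·r/J = 782.0 × 0.0166 / 7.367×10^-8 = 1.757×10^8 Pa.

25500 psi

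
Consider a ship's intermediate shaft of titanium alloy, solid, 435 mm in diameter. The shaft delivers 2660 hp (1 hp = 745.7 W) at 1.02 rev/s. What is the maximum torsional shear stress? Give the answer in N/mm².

ω = 2π·1.02 = 6.409 rad/s, so T = P/ω = 2660×745.7 / 6.409 = 309500 N·m.
J = πd⁴/32 = π(0.435)⁴/32 = 3.515×10^-3 m⁴.
τ_max = T·r/J = 309500 × 0.217 / 3.515×10^-3 = 1.915×10^7 Pa.

19.1 N/mm²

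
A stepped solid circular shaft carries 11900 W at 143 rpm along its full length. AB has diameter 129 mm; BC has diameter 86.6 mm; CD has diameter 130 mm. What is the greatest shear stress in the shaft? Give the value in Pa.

6.23e6 Pa

ω = 2π·143/60 = 14.97 rad/s, so T = P/ω = 11900 / 14.97 = 794.7 N·m.
Under the same torque, τ_max = 16T/(πd³) is largest where d is smallest — segment BC (d = 86.6 mm).
τ_max = 16·794.7/(π·(0.0866)³) = 6.232×10^6 Pa.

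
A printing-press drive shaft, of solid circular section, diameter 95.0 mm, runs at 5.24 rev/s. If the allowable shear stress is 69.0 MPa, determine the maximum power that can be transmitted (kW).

382 kW

J = πd⁴/32 = π(0.0950)⁴/32 = 7.996×10^-6 m⁴.
T_max = τ_allow·J/r = 6.90×10^7 × 7.996×10^-6 / 0.0475 = 11620 N·m.
ω = 2π·5.24 = 32.92 rad/s, so P_max = T_max·ω = 3.824×10^5 W.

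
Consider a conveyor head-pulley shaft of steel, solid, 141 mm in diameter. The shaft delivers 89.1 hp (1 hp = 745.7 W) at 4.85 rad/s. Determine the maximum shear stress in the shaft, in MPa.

24.9 MPa

ω = 4.85 rad/s, so T = P/ω = 89.1×745.7 / 4.850 = 13700 N·m.
J = πd⁴/32 = π(0.141)⁴/32 = 3.880×10^-5 m⁴.
τ_max = T·r/J = 13700 × 0.0705 / 3.880×10^-5 = 2.489×10^7 Pa.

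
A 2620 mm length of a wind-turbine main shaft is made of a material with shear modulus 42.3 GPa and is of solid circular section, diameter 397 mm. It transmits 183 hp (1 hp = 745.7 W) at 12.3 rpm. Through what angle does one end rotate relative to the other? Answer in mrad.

ω = 2π·12.3/60 = 1.288 rad/s, so T = P/ω = 183×745.7 / 1.288 = 105900 N·m.
J = πd⁴/32 = π(0.397)⁴/32 = 2.439×10^-3 m⁴.
θ = T·L/(G·J) = 105900 × 2.62 / (42.3×10⁹ × 2.439×10^-3) = 2.691×10^-3 rad.

2.69 mrad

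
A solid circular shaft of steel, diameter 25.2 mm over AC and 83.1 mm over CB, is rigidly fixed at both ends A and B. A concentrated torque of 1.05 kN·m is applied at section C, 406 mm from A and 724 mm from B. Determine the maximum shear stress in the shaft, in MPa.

9.18 MPa

Compatibility: T_A·a/J_AC = T_B·b/J_CB with T_A + T_B = T₀.
J_AC = 3.96×10^-8 m⁴, J_CB = 4.68×10^-6 m⁴, so T_A = T₀·(J_AC/a)/((J_AC/a)+(J_CB/b)) = 15.60 N·m, T_B = 1034 N·m.
τ in each portion: τ_AC = 4.96×10^6 Pa, τ_CB = 9.18×10^6 Pa; maximum is in CB.
τ_max = T_CB·r/J = 1034·0.0415/4.68×10^-6 = 9.180×10^6 Pa.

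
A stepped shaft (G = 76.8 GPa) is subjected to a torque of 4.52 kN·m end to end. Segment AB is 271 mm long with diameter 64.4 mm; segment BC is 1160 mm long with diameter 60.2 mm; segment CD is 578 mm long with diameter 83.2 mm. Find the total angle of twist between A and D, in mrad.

69.6 mrad

J_AB = π(0.0644)⁴/32 = 1.69×10^-6 m⁴; J_BC = π(0.0602)⁴/32 = 1.29×10^-6 m⁴; J_CD = π(0.0832)⁴/32 = 4.70×10^-6 m⁴.
θ = (T/G)·Σ L_i/J_i = (4520/76.8×10⁹)·(0.271/1.69×10^-6 + 1.16/1.29×10^-6 + 0.578/4.70×10^-6) = 0.06962 rad.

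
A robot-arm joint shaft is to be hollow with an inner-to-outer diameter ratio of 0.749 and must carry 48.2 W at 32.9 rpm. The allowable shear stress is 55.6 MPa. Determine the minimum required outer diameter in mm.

ω = 2π·32.9/60 = 3.445 rad/s, so T = P/ω = 48.2 / 3.445 = 13.99 N·m.
For a hollow shaft with d_i/d_o = 0.749: τ_max = 16T/(π d_o³ (1−k⁴)), so d_o = [16T/(π τ_allow (1−k⁴))]^(1/3) = [16·13.99/(π·5.56×10^7·0.6853)]^(1/3) = 0.01232 m.

12.3 mm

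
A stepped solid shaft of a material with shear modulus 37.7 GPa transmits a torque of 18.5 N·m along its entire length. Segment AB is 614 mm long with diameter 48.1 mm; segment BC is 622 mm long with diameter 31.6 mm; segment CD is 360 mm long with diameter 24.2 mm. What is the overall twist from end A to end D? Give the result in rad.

0.00894 rad

J_AB = π(0.0481)⁴/32 = 5.26×10^-7 m⁴; J_BC = π(0.0316)⁴/32 = 9.79×10^-8 m⁴; J_CD = π(0.0242)⁴/32 = 3.37×10^-8 m⁴.
θ = (T/G)·Σ L_i/J_i = (18.50/37.7×10⁹)·(0.614/5.26×10^-7 + 0.622/9.79×10^-8 + 0.360/3.37×10^-8) = 8.938×10^-3 rad.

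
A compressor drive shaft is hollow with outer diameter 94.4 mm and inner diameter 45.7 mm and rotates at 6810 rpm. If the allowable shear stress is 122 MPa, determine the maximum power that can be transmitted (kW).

J = π(d_o⁴ − d_i⁴)/32 = π(0.0944⁴ − 0.0457⁴)/32 = 7.368×10^-6 m⁴.
T_max = τ_allow·J/r = 1.22×10^8 × 7.368×10^-6 / 0.0472 = 19040 N·m.
ω = 2π·6810/60 = 713.1 rad/s, so P_max = T_max·ω = 1.358×10^7 W.

13600 kW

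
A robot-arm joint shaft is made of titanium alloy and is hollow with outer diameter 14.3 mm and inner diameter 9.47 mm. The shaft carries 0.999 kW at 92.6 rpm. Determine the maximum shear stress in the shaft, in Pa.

2.22e8 Pa

ω = 2π·92.6/60 = 9.697 rad/s, so T = P/ω = 0.999×10³ / 9.697 = 103.0 N·m.
J = π(d_o⁴ − d_i⁴)/32 = π(0.0143⁴ − 0.00947⁴)/32 = 3.316×10^-9 m⁴.
τ_max = T·r/J = 103.0 × 0.00715 / 3.316×10^-9 = 2.222×10^8 Pa.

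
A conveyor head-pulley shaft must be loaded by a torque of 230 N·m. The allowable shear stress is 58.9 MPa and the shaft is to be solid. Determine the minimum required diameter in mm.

For a solid shaft τ_max = 16T/(πd³), so d = (16T/(π τ_allow))^(1/3) = (16·230.0/(π·5.89×10^7))^(1/3) = 0.02709 m.

27.1 mm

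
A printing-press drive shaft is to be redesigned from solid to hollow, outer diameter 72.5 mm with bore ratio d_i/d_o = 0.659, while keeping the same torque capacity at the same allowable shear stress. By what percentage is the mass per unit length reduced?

Equal τ_max and T ⇒ the solid shaft needs d_s³ = d_o³(1−k⁴), so d_s = 72.5·(1−0.659⁴)^(1/3) = 67.62 mm.
Area ratio A_h/A_s = d_o²(1−k²)/d_s² = (1−k²)/(1−k⁴)^(2/3) = 0.6503.
Mass saving = 1 − 0.6503 = 35.0 %.

35.0 %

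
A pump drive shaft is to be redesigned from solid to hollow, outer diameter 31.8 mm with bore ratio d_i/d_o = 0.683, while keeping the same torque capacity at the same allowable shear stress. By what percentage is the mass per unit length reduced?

37.2 %

Equal τ_max and T ⇒ the solid shaft needs d_s³ = d_o³(1−k⁴), so d_s = 31.8·(1−0.683⁴)^(1/3) = 29.30 mm.
Area ratio A_h/A_s = d_o²(1−k²)/d_s² = (1−k²)/(1−k⁴)^(2/3) = 0.6283.
Mass saving = 1 − 0.6283 = 37.2 %.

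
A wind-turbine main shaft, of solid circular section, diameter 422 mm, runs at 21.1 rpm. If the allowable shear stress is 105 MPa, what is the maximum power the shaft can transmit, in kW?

3420 kW

J = πd⁴/32 = π(0.422)⁴/32 = 3.114×10^-3 m⁴.
T_max = τ_allow·J/r = 1.05×10^8 × 3.114×10^-3 / 0.211 = 1.549e6 N·m.
ω = 2π·21.1/60 = 2.210 rad/s, so P_max = T_max·ω = 3.423×10^6 W.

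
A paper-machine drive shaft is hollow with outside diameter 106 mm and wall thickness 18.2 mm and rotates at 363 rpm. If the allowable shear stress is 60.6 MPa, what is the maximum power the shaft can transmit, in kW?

439 kW

J = π(d_o⁴ − d_i⁴)/32 = π(0.106⁴ − 0.0696⁴)/32 = 1.009×10^-5 m⁴.
T_max = τ_allow·J/r = 6.06×10^7 × 1.009×10^-5 / 0.0530 = 11540 N·m.
ω = 2π·363/60 = 38.01 rad/s, so P_max = T_max·ω = 4.386×10^5 W.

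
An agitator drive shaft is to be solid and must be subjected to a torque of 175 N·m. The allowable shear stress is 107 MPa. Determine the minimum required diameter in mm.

For a solid shaft τ_max = 16T/(πd³), so d = (16T/(π τ_allow))^(1/3) = (16·175.0/(π·1.07×10^8))^(1/3) = 0.02027 m.

20.3 mm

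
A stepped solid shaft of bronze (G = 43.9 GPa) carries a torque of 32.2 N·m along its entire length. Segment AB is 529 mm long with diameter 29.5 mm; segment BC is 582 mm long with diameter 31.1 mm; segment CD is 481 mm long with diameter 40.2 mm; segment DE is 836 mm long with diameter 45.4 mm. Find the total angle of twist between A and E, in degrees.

0.728°

J_AB = π(0.0295)⁴/32 = 7.44×10^-8 m⁴; J_BC = π(0.0311)⁴/32 = 9.18×10^-8 m⁴; J_CD = π(0.0402)⁴/32 = 2.56×10^-7 m⁴; J_DE = π(0.0454)⁴/32 = 4.17×10^-7 m⁴.
θ = (T/G)·Σ L_i/J_i = (32.20/43.9×10⁹)·(0.529/7.44×10^-8 + 0.582/9.18×10^-8 + 0.481/2.56×10^-7 + 0.836/4.17×10^-7) = 0.01271 rad.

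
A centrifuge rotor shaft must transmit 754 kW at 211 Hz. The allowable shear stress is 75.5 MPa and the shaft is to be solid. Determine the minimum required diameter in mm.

33.7 mm

ω = 2π·211 = 1326 rad/s, so T = P/ω = 754×10³ / 1326 = 568.7 N·m.
For a solid shaft τ_max = 16T/(πd³), so d = (16T/(π τ_allow))^(1/3) = (16·568.7/(π·7.55×10^7))^(1/3) = 0.03373 m.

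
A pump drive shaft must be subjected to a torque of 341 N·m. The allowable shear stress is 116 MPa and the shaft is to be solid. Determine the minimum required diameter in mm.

For a solid shaft τ_max = 16T/(πd³), so d = (16T/(π τ_allow))^(1/3) = (16·341.0/(π·1.16×10^8))^(1/3) = 0.02465 m.

24.6 mm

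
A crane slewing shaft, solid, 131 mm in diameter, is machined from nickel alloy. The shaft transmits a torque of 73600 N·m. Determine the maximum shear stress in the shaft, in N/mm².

J = πd⁴/32 = π(0.131)⁴/32 = 2.891×10^-5 m⁴.
τ_max = T·r/J = 73600 × 0.0655 / 2.891×10^-5 = 1.667×10^8 Pa.

167 N/mm²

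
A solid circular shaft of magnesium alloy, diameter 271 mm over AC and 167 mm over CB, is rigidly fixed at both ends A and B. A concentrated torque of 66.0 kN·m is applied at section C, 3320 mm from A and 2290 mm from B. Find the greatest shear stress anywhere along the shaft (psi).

Compatibility: T_A·a/J_AC = T_B·b/J_CB with T_A + T_B = T₀.
J_AC = 5.30×10^-4 m⁴, J_CB = 7.64×10^-5 m⁴, so T_A = T₀·(J_AC/a)/((J_AC/a)+(J_CB/b)) = 54590 N·m, T_B = 11410 N·m.
τ in each portion: τ_AC = 1.40×10^7 Pa, τ_CB = 1.25×10^7 Pa; maximum is in AC.
τ_max = T_AC·r/J = 54590·0.136/5.30×10^-4 = 1.397×10^7 Pa.

2030 psi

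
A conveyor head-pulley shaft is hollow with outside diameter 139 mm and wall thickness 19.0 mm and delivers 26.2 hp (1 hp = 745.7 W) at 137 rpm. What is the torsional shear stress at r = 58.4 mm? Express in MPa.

ω = 2π·137/60 = 14.35 rad/s, so T = P/ω = 26.2×745.7 / 14.35 = 1362 N·m.
J = π(d_o⁴ − d_i⁴)/32 = π(0.139⁴ − 0.101⁴)/32 = 2.643×10^-5 m⁴.
Shear stress varies linearly with radius: τ = T·r/J = 1362 × 0.0584 / 2.643×10^-5 = 3.009×10^6 Pa.

3.01 MPa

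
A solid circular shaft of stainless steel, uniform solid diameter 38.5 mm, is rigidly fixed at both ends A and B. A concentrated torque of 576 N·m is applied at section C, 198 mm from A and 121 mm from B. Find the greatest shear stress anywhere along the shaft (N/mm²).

With uniform GJ and both ends fixed, compatibility θ_AC = θ_CB gives T_A·a = T_B·b, together with T_A + T_B = T₀.
T_A = T₀·b/(a+b) = 576.0·121/319.0 = 218.5 N·m; T_B = 357.5 N·m.
τ in each portion: τ_AC = 1.95×10^7 Pa, τ_CB = 3.19×10^7 Pa; maximum is in CB.
τ_max = T_CB·r/J = 357.5·0.0192/2.16×10^-7 = 3.191×10^7 Pa.

31.9 N/mm²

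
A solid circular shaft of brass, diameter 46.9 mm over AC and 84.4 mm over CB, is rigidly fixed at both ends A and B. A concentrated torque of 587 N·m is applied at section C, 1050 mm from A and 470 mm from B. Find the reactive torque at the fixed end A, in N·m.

Compatibility: T_A·a/J_AC = T_B·b/J_CB with T_A + T_B = T₀.
J_AC = 4.75×10^-7 m⁴, J_CB = 4.98×10^-6 m⁴, so T_A = T₀·(J_AC/a)/((J_AC/a)+(J_CB/b)) = 24.03 N·m, T_B = 563.0 N·m.

24.0 N·m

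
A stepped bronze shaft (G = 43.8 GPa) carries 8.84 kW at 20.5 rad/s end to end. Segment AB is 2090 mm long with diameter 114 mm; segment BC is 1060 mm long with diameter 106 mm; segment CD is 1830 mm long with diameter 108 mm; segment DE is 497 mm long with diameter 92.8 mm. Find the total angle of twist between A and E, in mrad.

4.10 mrad

ω = 20.5 rad/s, so T = P/ω = 8.84×10³ / 20.50 = 431.2 N·m.
J_AB = π(0.114)⁴/32 = 1.66×10^-5 m⁴; J_BC = π(0.106)⁴/32 = 1.24×10^-5 m⁴; J_CD = π(0.108)⁴/32 = 1.34×10^-5 m⁴; J_DE = π(0.0928)⁴/32 = 7.28×10^-6 m⁴.
θ = (T/G)·Σ L_i/J_i = (431.2/43.8×10⁹)·(2.09/1.66×10^-5 + 1.06/1.24×10^-5 + 1.83/1.34×10^-5 + 0.497/7.28×10^-6) = 4.104×10^-3 rad.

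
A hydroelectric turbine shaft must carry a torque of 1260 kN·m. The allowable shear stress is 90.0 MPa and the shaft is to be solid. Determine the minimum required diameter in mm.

415 mm

For a solid shaft τ_max = 16T/(πd³), so d = (16T/(π τ_allow))^(1/3) = (16·1.260e6/(π·9.00×10^7))^(1/3) = 0.4147 m.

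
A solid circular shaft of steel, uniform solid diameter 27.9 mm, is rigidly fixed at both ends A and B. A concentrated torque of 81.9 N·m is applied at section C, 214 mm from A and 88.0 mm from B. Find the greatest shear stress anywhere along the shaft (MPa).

With uniform GJ and both ends fixed, compatibility θ_AC = θ_CB gives T_A·a = T_B·b, together with T_A + T_B = T₀.
T_A = T₀·b/(a+b) = 81.90·88.0/302.0 = 23.86 N·m; T_B = 58.04 N·m.
τ in each portion: τ_AC = 5.60×10^6 Pa, τ_CB = 1.36×10^7 Pa; maximum is in CB.
τ_max = T_CB·r/J = 58.04·0.0139/5.95×10^-8 = 1.361×10^7 Pa.

13.6 MPa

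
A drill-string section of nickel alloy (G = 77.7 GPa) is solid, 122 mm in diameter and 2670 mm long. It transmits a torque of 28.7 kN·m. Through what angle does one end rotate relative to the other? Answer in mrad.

45.3 mrad

J = πd⁴/32 = π(0.122)⁴/32 = 2.175×10^-5 m⁴.
θ = T·L/(G·J) = 28700 × 2.67 / (77.7×10⁹ × 2.175×10^-5) = 0.04535 rad.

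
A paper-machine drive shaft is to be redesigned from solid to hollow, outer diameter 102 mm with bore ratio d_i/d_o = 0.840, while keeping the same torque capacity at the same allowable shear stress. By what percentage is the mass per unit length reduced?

53.4 %

Equal τ_max and T ⇒ the solid shaft needs d_s³ = d_o³(1−k⁴), so d_s = 102·(1−0.840⁴)^(1/3) = 81.07 mm.
Area ratio A_h/A_s = d_o²(1−k²)/d_s² = (1−k²)/(1−k⁴)^(2/3) = 0.4660.
Mass saving = 1 − 0.4660 = 53.4 %.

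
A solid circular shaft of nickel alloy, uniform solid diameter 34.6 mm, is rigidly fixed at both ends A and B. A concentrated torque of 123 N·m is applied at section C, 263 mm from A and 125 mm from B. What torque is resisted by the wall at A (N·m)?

With uniform GJ and both ends fixed, compatibility θ_AC = θ_CB gives T_A·a = T_B·b, together with T_A + T_B = T₀.
T_A = T₀·b/(a+b) = 123.0·125/388.0 = 39.63 N·m; T_B = 83.37 N·m.

39.6 N·m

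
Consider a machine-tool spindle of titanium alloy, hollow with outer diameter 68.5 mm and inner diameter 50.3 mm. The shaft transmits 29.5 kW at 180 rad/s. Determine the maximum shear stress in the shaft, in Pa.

3.66e6 Pa

ω = 180 rad/s, so T = P/ω = 29.5×10³ / 180.0 = 163.9 N·m.
J = π(d_o⁴ − d_i⁴)/32 = π(0.0685⁴ − 0.0503⁴)/32 = 1.533×10^-6 m⁴.
τ_max = T·r/J = 163.9 × 0.0343 / 1.533×10^-6 = 3.661×10^6 Pa.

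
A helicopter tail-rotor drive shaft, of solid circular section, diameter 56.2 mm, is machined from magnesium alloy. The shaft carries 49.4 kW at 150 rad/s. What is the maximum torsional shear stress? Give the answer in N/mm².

9.45 N/mm²

ω = 150 rad/s, so T = P/ω = 49.4×10³ / 150.0 = 329.3 N·m.
J = πd⁴/32 = π(0.0562)⁴/32 = 9.794×10^-7 m⁴.
τ_max = T·r/J = 329.3 × 0.0281 / 9.794×10^-7 = 9.449×10^6 Pa.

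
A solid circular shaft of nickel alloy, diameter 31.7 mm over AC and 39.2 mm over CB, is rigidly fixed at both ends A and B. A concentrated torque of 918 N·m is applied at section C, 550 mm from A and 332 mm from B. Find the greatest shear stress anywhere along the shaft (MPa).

61.7 MPa

Compatibility: T_A·a/J_AC = T_B·b/J_CB with T_A + T_B = T₀.
J_AC = 9.91×10^-8 m⁴, J_CB = 2.32×10^-7 m⁴, so T_A = T₀·(J_AC/a)/((J_AC/a)+(J_CB/b)) = 188.4 N·m, T_B = 729.6 N·m.
τ in each portion: τ_AC = 3.01×10^7 Pa, τ_CB = 6.17×10^7 Pa; maximum is in CB.
τ_max = T_CB·r/J = 729.6·0.0196/2.32×10^-7 = 6.169×10^7 Pa.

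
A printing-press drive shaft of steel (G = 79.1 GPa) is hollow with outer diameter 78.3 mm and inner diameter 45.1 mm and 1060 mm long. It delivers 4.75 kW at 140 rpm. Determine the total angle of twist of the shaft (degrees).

0.0758°

ω = 2π·140/60 = 14.66 rad/s, so T = P/ω = 4.75×10³ / 14.66 = 324.0 N·m.
J = π(d_o⁴ − d_i⁴)/32 = π(0.0783⁴ − 0.0451⁴)/32 = 3.284×10^-6 m⁴.
θ = T·L/(G·J) = 324.0 × 1.06 / (79.1×10⁹ × 3.284×10^-6) = 1.322×10^-3 rad.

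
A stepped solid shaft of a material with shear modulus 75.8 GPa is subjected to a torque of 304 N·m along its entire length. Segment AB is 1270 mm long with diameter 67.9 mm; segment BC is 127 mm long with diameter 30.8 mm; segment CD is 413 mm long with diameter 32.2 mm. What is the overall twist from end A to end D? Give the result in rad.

0.0239 rad

J_AB = π(0.0679)⁴/32 = 2.09×10^-6 m⁴; J_BC = π(0.0308)⁴/32 = 8.83×10^-8 m⁴; J_CD = π(0.0322)⁴/32 = 1.06×10^-7 m⁴.
θ = (T/G)·Σ L_i/J_i = (304.0/75.8×10⁹)·(1.27/2.09×10^-6 + 0.127/8.83×10^-8 + 0.413/1.06×10^-7) = 0.02390 rad.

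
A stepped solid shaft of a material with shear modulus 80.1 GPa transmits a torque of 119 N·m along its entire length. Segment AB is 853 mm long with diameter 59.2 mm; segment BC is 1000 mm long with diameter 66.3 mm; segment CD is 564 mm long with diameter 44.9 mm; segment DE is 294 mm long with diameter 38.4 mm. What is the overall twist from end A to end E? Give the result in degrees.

J_AB = π(0.0592)⁴/32 = 1.21×10^-6 m⁴; J_BC = π(0.0663)⁴/32 = 1.90×10^-6 m⁴; J_CD = π(0.0449)⁴/32 = 3.99×10^-7 m⁴; J_DE = π(0.0384)⁴/32 = 2.13×10^-7 m⁴.
θ = (T/G)·Σ L_i/J_i = (119.0/80.1×10⁹)·(0.853/1.21×10^-6 + 1.00/1.90×10^-6 + 0.564/3.99×10^-7 + 0.294/2.13×10^-7) = 5.980×10^-3 rad.

0.343°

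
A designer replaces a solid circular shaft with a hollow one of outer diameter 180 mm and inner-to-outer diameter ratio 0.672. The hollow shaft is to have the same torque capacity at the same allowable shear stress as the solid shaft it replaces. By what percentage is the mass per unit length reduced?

Equal τ_max and T ⇒ the solid shaft needs d_s³ = d_o³(1−k⁴), so d_s = 180·(1−0.672⁴)^(1/3) = 166.8 mm.
Area ratio A_h/A_s = d_o²(1−k²)/d_s² = (1−k²)/(1−k⁴)^(2/3) = 0.6385.
Mass saving = 1 − 0.6385 = 36.2 %.

36.2 %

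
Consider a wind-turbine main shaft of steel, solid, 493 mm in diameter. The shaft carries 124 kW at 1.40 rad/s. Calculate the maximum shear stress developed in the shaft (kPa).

3760 kPa

ω = 1.40 rad/s, so T = P/ω = 124×10³ / 1.400 = 88570 N·m.
J = πd⁴/32 = π(0.493)⁴/32 = 5.799×10^-3 m⁴.
τ_max = T·r/J = 88570 × 0.246 / 5.799×10^-3 = 3.765×10^6 Pa.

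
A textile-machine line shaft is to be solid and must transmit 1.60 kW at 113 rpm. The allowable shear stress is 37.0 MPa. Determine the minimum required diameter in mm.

26.5 mm

ω = 2π·113/60 = 11.83 rad/s, so T = P/ω = 1.60×10³ / 11.83 = 135.2 N·m.
For a solid shaft τ_max = 16T/(πd³), so d = (16T/(π τ_allow))^(1/3) = (16·135.2/(π·3.70×10^7))^(1/3) = 0.02650 m.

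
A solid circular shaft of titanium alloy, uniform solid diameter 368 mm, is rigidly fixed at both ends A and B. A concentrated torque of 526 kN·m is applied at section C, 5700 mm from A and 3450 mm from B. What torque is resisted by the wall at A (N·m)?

With uniform GJ and both ends fixed, compatibility θ_AC = θ_CB gives T_A·a = T_B·b, together with T_A + T_B = T₀.
T_A = T₀·b/(a+b) = 526000·3450/9150 = 198300 N·m; T_B = 327700 N·m.

198000 N·m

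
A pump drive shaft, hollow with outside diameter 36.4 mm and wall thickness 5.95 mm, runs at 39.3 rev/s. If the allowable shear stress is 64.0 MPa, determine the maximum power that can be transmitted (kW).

119 kW

J = π(d_o⁴ − d_i⁴)/32 = π(0.0364⁴ − 0.0245⁴)/32 = 1.370×10^-7 m⁴.
T_max = τ_allow·J/r = 6.40×10^7 × 1.370×10^-7 / 0.0182 = 481.7 N·m.
ω = 2π·39.3 = 246.9 rad/s, so P_max = T_max·ω = 1.189×10^5 W.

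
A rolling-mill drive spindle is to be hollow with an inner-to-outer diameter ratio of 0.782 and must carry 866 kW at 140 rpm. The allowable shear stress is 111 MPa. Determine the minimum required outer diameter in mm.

ω = 2π·140/60 = 14.66 rad/s, so T = P/ω = 866×10³ / 14.66 = 59070 N·m.
For a hollow shaft with d_i/d_o = 0.782: τ_max = 16T/(π d_o³ (1−k⁴)), so d_o = [16T/(π τ_allow (1−k⁴))]^(1/3) = [16·59070/(π·1.11×10^8·0.6260)]^(1/3) = 0.1630 m.

163 mm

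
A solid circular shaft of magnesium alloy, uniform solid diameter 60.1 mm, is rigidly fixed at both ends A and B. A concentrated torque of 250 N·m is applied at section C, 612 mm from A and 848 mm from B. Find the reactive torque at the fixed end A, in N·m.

145 N·m

With uniform GJ and both ends fixed, compatibility θ_AC = θ_CB gives T_A·a = T_B·b, together with T_A + T_B = T₀.
T_A = T₀·b/(a+b) = 250.0·848/1460 = 145.2 N·m; T_B = 104.8 N·m.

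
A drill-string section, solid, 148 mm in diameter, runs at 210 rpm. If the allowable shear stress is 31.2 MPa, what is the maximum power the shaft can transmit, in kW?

J = πd⁴/32 = π(0.148)⁴/32 = 4.710×10^-5 m⁴.
T_max = τ_allow·J/r = 3.12×10^7 × 4.710×10^-5 / 0.0740 = 19860 N·m.
ω = 2π·210/60 = 21.99 rad/s, so P_max = T_max·ω = 4.367×10^5 W.

437 kW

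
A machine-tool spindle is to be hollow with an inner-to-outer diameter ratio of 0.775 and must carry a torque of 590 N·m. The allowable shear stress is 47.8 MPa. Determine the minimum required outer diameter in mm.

For a hollow shaft with d_i/d_o = 0.775: τ_max = 16T/(π d_o³ (1−k⁴)), so d_o = [16T/(π τ_allow (1−k⁴))]^(1/3) = [16·590.0/(π·4.78×10^7·0.6392)]^(1/3) = 0.04616 m.

46.2 mm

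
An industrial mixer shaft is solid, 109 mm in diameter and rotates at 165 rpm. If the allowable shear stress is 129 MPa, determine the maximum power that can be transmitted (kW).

J = πd⁴/32 = π(0.109)⁴/32 = 1.386×10^-5 m⁴.
T_max = τ_allow·J/r = 1.29×10^8 × 1.386×10^-5 / 0.0545 = 32800 N·m.
ω = 2π·165/60 = 17.28 rad/s, so P_max = T_max·ω = 5.668×10^5 W.

567 kW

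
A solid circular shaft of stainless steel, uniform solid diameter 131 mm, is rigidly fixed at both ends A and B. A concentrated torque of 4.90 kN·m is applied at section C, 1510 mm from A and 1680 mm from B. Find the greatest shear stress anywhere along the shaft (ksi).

0.848 ksi

With uniform GJ and both ends fixed, compatibility θ_AC = θ_CB gives T_A·a = T_B·b, together with T_A + T_B = T₀.
T_A = T₀·b/(a+b) = 4900·1680/3190 = 2581 N·m; T_B = 2319 N·m.
τ in each portion: τ_AC = 5.85×10^6 Pa, τ_CB = 5.25×10^6 Pa; maximum is in AC.
τ_max = T_AC·r/J = 2581·0.0655/2.89×10^-5 = 5.846×10^6 Pa.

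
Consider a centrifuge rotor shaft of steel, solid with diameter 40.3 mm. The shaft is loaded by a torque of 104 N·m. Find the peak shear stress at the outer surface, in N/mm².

8.09 N/mm²

J = πd⁴/32 = π(0.0403)⁴/32 = 2.590×10^-7 m⁴.
τ_max = T·r/J = 104.0 × 0.0201 / 2.590×10^-7 = 8.093×10^6 Pa.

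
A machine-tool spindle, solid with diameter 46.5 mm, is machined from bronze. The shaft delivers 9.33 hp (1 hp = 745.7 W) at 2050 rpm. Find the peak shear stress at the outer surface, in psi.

238 psi

ω = 2π·2050/60 = 214.7 rad/s, so T = P/ω = 9.33×745.7 / 214.7 = 32.41 N·m.
J = πd⁴/32 = π(0.0465)⁴/32 = 4.590×10^-7 m⁴.
τ_max = T·r/J = 32.41 × 0.0232 / 4.590×10^-7 = 1.642×10^6 Pa.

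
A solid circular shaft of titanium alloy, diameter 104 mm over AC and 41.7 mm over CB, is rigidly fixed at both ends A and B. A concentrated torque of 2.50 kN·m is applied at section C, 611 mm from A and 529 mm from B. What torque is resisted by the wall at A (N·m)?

2430 N·m

Compatibility: T_A·a/J_AC = T_B·b/J_CB with T_A + T_B = T₀.
J_AC = 1.15×10^-5 m⁴, J_CB = 2.97×10^-7 m⁴, so T_A = T₀·(J_AC/a)/((J_AC/a)+(J_CB/b)) = 2428 N·m, T_B = 72.47 N·m.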